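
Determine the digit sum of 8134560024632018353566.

81

8+1+3+4+5+6+0+0+2+4+6+3+2+0+1+8+3+5+3+5+6+6 = 81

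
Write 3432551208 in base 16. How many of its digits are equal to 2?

3432551208 in base 16 is CC989328.
The digit 2 appears 1 time.

1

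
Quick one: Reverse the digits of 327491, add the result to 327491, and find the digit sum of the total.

16

Reversal of 327491 is 194723; 327491 + 194723 = 522214.
Digit sum of 522214: 5+2+2+2+1+4 = 16.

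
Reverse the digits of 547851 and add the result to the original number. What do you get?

Reverse of 547851 is 158745.
547851 + 158745 = 706596

706596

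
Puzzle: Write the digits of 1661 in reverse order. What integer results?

1661

Reversing 1661 gives 1661.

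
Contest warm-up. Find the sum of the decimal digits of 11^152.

11^152 = 195743858128918985090240401157266417314360089201565265491344331457116693451797703551553663133801596398373839614549407432263179245820869121785852472906863449121
Sum of its 159 digits: 697.

697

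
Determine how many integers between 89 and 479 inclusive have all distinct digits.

282

The integers in [89, 479] that have all distinct digits: 89, 90, 91, 92, 93, 94, …, 478, 479.
282 qualify.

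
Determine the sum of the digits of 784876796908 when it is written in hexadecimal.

784876796908 in base 16 is B6BE4D7BEC.
Digit sum: 11+6+11+14+4+13+7+11+14+12 = 103.

103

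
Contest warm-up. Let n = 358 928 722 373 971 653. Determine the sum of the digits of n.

90

3+5+8+9+2+8+7+2+2+3+7+3+9+7+1+6+5+3 = 90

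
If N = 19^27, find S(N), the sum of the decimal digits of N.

19^27 = 33600614943460448322716069311260139
Sum of its 35 digits: 127.

127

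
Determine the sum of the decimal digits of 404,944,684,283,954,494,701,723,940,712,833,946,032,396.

190

4+0+4+9+4+4+6+8+4+2+8+3+9+5+4+4+9+4+7+0+1+7+2+3+9+4+0+7+1+2+8+3+3+9+4+6+0+3+2+3+9+6 = 190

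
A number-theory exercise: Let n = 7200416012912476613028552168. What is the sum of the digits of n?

99

7+2+0+0+4+1+6+0+1+2+9+1+2+4+7+6+6+1+3+0+2+8+5+5+2+1+6+8 = 99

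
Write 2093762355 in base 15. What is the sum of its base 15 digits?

41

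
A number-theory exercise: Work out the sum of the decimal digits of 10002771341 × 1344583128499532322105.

141

10002771341 × 1344583128499532322105 = 13449557583347242243455074792805
Sum of its 32 digits: 141.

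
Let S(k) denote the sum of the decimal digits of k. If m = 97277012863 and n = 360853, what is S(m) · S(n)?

S(97277012863) = 9+7+2+7+7+0+1+2+8+6+3 = 52.
S(360853) = 3+6+0+8+5+3 = 25.
52 · 25 = 1300.

1300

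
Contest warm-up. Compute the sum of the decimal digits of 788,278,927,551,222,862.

7+8+8+2+7+8+9+2+7+5+5+1+2+2+2+8+6+2 = 91

91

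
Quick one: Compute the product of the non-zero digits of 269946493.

2519424

2×6×9×9×4×6×4×9×3 = 2519424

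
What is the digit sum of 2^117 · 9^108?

2^117 · 9^108 = 1899767755296993792003894377471847671504032990572548467658498309505977559056193035783706885758867606684425753047674755216811111559475494912
Sum of its 139 digits: 702.

702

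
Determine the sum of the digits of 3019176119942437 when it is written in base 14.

91

3019176119942437 in base 14 is 3B37AC92424897.
Digit sum: 3+11+3+7+10+12+9+2+4+2+4+8+9+7 = 91.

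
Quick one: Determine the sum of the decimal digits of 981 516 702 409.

9+8+1+5+1+6+7+0+2+4+0+9 = 52

52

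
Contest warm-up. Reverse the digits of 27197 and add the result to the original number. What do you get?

Reverse of 27197 is 79172.
27197 + 79172 = 106369

106369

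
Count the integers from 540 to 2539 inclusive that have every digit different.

1077

The integers in [540, 2539] that have every digit different: 540, 541, 542, 543, 546, 547, …, 2538, 2539.
1077 qualify.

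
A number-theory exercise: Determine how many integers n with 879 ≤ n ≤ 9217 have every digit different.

The integers in [879, 9217] that have every digit different: 879, 890, 891, 892, 893, 894, …, 9216, 9217.
4238 qualify.

4238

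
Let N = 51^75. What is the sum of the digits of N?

51^75 = 116886191254588143205579613435103738877126736933241868716236434437753599267814214307985160858088479956591213318447425383135066251
Sum of its 129 digits: 585.

585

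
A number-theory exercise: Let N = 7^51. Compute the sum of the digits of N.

217

7^51 = 12589255298531885026341962383987545444758743
Sum of its 44 digits: 217.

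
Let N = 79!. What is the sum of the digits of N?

441

79! = 894618213078297528685144171539831652069808216779571907213868063227837990693501860533361810841010176000000000000000000
Sum of its 117 digits: 441.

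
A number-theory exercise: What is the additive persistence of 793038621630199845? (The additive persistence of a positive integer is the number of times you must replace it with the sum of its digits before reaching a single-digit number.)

3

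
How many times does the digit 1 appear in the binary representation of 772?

772 in base 2 is 1100000100.
The digit 1 appears 3 times.

3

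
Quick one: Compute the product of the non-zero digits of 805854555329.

43200000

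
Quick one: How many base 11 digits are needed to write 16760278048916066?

16

16760278048916066 in base 11 is 401538300507A505, which has 16 digits.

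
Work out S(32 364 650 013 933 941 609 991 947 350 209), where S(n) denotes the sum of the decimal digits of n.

135

3+2+3+6+4+6+5+0+0+1+3+9+3+3+9+4+1+6+0+9+9+9+1+9+4+7+3+5+0+2+0+9 = 135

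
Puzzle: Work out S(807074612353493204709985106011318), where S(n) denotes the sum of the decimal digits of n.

127

8+0+7+0+7+4+6+1+2+3+5+3+4+9+3+2+0+4+7+0+9+9+8+5+1+0+6+0+1+1+3+1+8 = 127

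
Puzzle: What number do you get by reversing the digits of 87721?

Reversing 87721 gives 12778.

12778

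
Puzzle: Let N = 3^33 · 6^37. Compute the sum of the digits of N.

3^33 · 6^37 = 344031072983946796117665672184719632108617728
Sum of its 45 digits: 207.

207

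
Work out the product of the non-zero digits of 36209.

3×6×2×9 = 324

324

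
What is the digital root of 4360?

4

4+3+6+0 = 13
1+3 = 4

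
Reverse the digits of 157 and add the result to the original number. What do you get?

908

Reverse of 157 is 751.
157 + 751 = 908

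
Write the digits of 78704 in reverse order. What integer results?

40787

Reversing 78704 gives 40787.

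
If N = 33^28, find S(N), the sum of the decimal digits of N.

33^28 = 3299060778251569566188233498374847942355841
Sum of its 43 digits: 216.

216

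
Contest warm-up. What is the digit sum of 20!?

54

20! = 2432902008176640000
Sum of its 19 digits: 54.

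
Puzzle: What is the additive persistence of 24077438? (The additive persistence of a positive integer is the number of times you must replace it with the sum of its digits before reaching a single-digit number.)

2

24077438 → 35 → 8 (2 steps)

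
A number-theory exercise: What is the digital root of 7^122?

The digital root of n equals n mod 9 (or 9 when 9 | n), so we need 7^122 mod 9.
7^122 ≡ 4 (mod 9), so the digital root is 4.

4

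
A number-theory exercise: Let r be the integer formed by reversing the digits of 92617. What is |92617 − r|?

Reverse of 92617 is 71629.
|92617 − 71629| = 20988

20988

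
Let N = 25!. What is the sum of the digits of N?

72

25! = 15511210043330985984000000
Sum of its 26 digits: 72.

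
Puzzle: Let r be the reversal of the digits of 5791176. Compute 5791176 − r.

-920799

Reverse of 5791176 is 6711975.
5791176 − 6711975 = -920799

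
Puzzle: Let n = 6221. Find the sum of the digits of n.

6+2+2+1 = 11

11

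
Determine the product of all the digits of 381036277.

3×8×1×0×3×6×2×7×7 = 0

0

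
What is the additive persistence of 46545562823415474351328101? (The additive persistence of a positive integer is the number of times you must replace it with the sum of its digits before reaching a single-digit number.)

3

46545562823415474351328101 → 99 → 18 → 9 (3 steps)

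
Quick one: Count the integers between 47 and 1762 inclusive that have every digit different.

1069

The integers in [47, 1762] that have every digit different: 47, 48, 49, 50, 51, 52, …, 1760, 1762.
1069 qualify.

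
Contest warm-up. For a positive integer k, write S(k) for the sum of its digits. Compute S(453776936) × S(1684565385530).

2950

S(453776936) = 4+5+3+7+7+6+9+3+6 = 50.
S(1684565385530) = 1+6+8+4+5+6+5+3+8+5+5+3+0 = 59.
50 · 59 = 2950.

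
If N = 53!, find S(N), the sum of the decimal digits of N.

53! = 4274883284060025564298013753389399649690343788366813724672000000000000
Sum of its 70 digits: 279.

279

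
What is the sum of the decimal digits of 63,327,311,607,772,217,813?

77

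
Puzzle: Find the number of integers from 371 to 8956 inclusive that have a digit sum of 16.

582

The integers in [371, 8956] that have a digit sum of 16: 376, 385, 394, 439, 448, 457, …, 8710, 8800.
582 qualify.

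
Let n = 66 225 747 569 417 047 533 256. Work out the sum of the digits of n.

106

6+6+2+2+5+7+4+7+5+6+9+4+1+7+0+4+7+5+3+3+2+5+6 = 106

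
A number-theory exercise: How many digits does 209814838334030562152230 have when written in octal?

209814838334030562152230 in base 8 is 54334127161242235727647446, which has 26 digits.

26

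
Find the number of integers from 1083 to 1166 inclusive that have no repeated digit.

13

The integers in [1083, 1166] that have no repeated digit: 1083, 1084, 1085, 1086, 1087, 1089, …, 1097, 1098.
13 qualify.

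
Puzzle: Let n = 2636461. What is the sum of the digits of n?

28

2+6+3+6+4+6+1 = 28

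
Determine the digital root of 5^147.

8

The digital root of n equals n mod 9 (or 9 when 9 | n), so we need 5^147 mod 9.
5^147 ≡ 8 (mod 9), so the digital root is 8.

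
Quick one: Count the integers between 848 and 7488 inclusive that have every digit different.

The integers in [848, 7488] that have every digit different: 849, 850, 851, 852, 853, 854, …, 7485, 7486.
3401 qualify.

3401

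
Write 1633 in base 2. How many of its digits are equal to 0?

1633 in base 2 is 11001100001.
The digit 0 appears 6 times.

6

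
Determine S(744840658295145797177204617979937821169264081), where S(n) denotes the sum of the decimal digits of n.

7+4+4+8+4+0+6+5+8+2+9+5+1+4+5+7+9+7+1+7+7+2+0+4+6+1+7+9+7+9+9+3+7+8+2+1+1+6+9+2+6+4+0+8+1 = 222

222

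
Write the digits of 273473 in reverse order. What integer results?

374372

Reversing 273473 gives 374372.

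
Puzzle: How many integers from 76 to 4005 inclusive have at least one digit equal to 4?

The integers in [76, 4005] that have at least one digit equal to 4: 84, 94, 104, 114, 124, 134, …, 4004, 4005.
1073 qualify.

1073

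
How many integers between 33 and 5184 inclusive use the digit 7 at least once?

The integers in [33, 5184] that use the digit 7 at least once: 37, 47, 57, 67, 70, 71, …, 5178, 5179.
1388 qualify.

1388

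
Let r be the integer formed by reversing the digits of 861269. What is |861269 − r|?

100899

Reverse of 861269 is 962168.
|861269 − 962168| = 100899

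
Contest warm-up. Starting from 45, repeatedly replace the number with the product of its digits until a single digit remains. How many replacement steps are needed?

45 → 20 → 0 (2 steps)

2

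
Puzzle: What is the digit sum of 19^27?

127

19^27 = 33600614943460448322716069311260139
Sum of its 35 digits: 127.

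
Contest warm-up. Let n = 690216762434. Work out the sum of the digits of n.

6+9+0+2+1+6+7+6+2+4+3+4 = 50

50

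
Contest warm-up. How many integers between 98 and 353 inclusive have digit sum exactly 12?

The integers in [98, 353] that have digit sum exactly 12: 129, 138, 147, 156, 165, 174, …, 336, 345.
22 qualify.

22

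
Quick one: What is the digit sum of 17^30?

172

17^30 = 8193465725814765556554001028792218849
Sum of its 37 digits: 172.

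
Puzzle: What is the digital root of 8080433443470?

8+0+8+0+4+3+3+4+4+3+4+7+0 = 48
4+8 = 12
1+2 = 3

3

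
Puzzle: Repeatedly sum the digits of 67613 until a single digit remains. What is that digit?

6+7+6+1+3 = 23
2+3 = 5

5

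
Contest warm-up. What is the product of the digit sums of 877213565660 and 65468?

S(877213565660) = 8+7+7+2+1+3+5+6+5+6+6+0 = 56.
S(65468) = 6+5+4+6+8 = 29.
56 · 29 = 1624.

1624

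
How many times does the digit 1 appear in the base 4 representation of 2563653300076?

7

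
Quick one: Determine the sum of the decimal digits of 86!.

86! = 24227095383672732381765523203441259715284870552429381750838764496720162249742450276789464634901319465571660595200000000000000000000
Sum of its 131 digits: 495.

495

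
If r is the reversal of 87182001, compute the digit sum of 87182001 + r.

Reversal of 87182001 is 10028178; 87182001 + 10028178 = 97210179.
Digit sum of 97210179: 9+7+2+1+0+1+7+9 = 36.

36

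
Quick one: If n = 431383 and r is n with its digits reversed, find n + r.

Reverse of 431383 is 383134.
431383 + 383134 = 814517

814517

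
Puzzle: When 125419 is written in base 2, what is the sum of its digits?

12

125419 in base 2 is 11110100111101011.
Digit sum: 1+1+1+1+0+1+0+0+1+1+1+1+0+1+0+1+1 = 12.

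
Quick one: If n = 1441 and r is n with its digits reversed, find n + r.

2882

Reverse of 1441 is 1441.
1441 + 1441 = 2882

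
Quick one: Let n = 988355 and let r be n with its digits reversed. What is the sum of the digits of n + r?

Reversal of 988355 is 553889; 988355 + 553889 = 1542244.
Digit sum of 1542244: 1+5+4+2+2+4+4 = 22.

22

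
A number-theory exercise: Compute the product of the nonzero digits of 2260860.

2×2×6×8×6 = 1152

1152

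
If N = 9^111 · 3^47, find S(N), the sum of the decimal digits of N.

612

9^111 · 3^47 = 221624372819286521775997095693853177764970740877606600870189378499768401423307113448765763603087494981643340039604542994738147283
Sum of its 129 digits: 612.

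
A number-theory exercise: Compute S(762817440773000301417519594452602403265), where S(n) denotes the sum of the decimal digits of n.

7+6+2+8+1+7+4+4+0+7+7+3+0+0+0+3+0+1+4+1+7+5+1+9+5+9+4+4+5+2+6+0+2+4+0+3+2+6+5 = 144

144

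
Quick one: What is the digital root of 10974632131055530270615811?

5

1+0+9+7+4+6+3+2+1+3+1+0+5+5+5+3+0+2+7+0+6+1+5+8+1+1 = 86
8+6 = 14
1+4 = 5
(Equivalently, 10974632131055530270615811 mod 9 = 5.)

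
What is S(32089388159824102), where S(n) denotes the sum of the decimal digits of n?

73

3+2+0+8+9+3+8+8+1+5+9+8+2+4+1+0+2 = 73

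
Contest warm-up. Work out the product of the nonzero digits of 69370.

6×9×3×7 = 1134

1134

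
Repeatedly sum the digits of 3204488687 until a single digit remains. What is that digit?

5

3+2+0+4+4+8+8+6+8+7 = 50
5+0 = 5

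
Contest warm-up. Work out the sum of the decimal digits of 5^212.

673

5^212 = 15192908393215677995957187631299131446753545333791911946047647985326413169031697854452990290834261760148844212781060747374795028008520603179931640625
Sum of its 149 digits: 673.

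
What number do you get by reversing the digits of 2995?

5992

Reversing 2995 gives 5992.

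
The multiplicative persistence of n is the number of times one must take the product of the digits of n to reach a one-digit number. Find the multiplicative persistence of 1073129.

1

1073129 → 0 (1 step)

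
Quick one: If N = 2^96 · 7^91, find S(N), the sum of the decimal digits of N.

457

2^96 · 7^91 = 6350402097961671803789500236724652108825282260981036237076205845234127110775166936463062524668158198939648
Sum of its 106 digits: 457.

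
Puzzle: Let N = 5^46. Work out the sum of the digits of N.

5^46 = 142108547152020037174224853515625
Sum of its 33 digits: 112.

112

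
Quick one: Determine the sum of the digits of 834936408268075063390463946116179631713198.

8+3+4+9+3+6+4+0+8+2+6+8+0+7+5+0+6+3+3+9+0+4+6+3+9+4+6+1+1+6+1+7+9+6+3+1+7+1+3+1+9+8 = 190

190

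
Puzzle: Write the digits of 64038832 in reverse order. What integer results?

Reversing 64038832 gives 23883046.

23883046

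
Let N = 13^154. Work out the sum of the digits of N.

13^154 = 3525950858900620109463105899171222562671850431367637714145205893940785048238247198985678144023374404975902101139574339606106704430679361478807813893727348338103068614151689
Sum of its 172 digits: 751.

751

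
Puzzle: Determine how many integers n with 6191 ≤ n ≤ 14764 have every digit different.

The integers in [6191, 14764] that have every digit different: 6192, 6193, 6194, 6195, 6197, 6198, …, 14762, 14763.
3155 qualify.

3155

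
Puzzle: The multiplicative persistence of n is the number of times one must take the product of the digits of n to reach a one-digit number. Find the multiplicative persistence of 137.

137 → 21 → 2 (2 steps)

2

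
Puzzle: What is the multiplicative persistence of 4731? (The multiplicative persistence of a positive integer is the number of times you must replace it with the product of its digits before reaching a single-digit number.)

3

4731 → 84 → 32 → 6 (3 steps)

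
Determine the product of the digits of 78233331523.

272160

7×8×2×3×3×3×3×1×5×2×3 = 272160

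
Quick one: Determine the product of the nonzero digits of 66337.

2268

6×6×3×3×7 = 2268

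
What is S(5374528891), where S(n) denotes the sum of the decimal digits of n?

5+3+7+4+5+2+8+8+9+1 = 52

52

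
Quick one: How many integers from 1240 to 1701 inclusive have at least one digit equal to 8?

91

The integers in [1240, 1701] that have at least one digit equal to 8: 1248, 1258, 1268, 1278, 1280, 1281, …, 1689, 1698.
91 qualify.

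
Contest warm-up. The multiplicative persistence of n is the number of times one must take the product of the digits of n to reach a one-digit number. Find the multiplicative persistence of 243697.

2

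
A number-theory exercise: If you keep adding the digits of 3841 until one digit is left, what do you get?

7

3+8+4+1 = 16
1+6 = 7
(Equivalently, 3841 mod 9 = 7.)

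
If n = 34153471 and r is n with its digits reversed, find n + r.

51588614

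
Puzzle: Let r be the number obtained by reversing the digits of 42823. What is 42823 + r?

75647

Reverse of 42823 is 32824.
42823 + 32824 = 75647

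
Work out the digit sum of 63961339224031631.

62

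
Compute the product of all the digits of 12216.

1×2×2×1×6 = 24

24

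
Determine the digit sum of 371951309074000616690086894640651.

134

3+7+1+9+5+1+3+0+9+0+7+4+0+0+0+6+1+6+6+9+0+0+8+6+8+9+4+6+4+0+6+5+1 = 134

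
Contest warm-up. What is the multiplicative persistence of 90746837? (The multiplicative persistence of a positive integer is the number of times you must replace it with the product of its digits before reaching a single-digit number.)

90746837 → 0 (1 step)

1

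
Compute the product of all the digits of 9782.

1008

9×7×8×2 = 1008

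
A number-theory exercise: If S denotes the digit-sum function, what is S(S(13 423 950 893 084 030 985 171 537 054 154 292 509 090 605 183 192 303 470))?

First digit sum: 215.
2+1+5 = 8.

8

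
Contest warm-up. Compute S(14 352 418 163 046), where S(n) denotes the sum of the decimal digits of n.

48

1+4+3+5+2+4+1+8+1+6+3+0+4+6 = 48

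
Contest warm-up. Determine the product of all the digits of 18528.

640

1×8×5×2×8 = 640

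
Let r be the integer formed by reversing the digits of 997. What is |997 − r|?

198

Reverse of 997 is 799.
|997 − 799| = 198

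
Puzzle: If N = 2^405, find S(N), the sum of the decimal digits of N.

557

2^405 = 82631996098781074868989413504096379978550585370535152410581099409300723904538918228148651304964410605948901503127919788032
Sum of its 122 digits: 557.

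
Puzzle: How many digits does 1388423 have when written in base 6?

1388423 in base 6 is 45431515, which has 8 digits.

8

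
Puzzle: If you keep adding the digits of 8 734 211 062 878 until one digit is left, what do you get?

8+7+3+4+2+1+1+0+6+2+8+7+8 = 57
5+7 = 12
1+2 = 3
(Equivalently, 8 734 211 062 878 mod 9 = 3.)

3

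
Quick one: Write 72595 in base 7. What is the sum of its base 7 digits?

72595 in base 7 is 421435.
Digit sum: 4+2+1+4+3+5 = 19.

19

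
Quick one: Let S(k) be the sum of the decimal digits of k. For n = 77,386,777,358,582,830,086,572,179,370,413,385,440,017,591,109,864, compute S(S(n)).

7

First digit sum: 232.
2+3+2 = 7.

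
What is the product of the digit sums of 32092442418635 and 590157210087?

S(32092442418635) = 3+2+0+9+2+4+4+2+4+1+8+6+3+5 = 53.
S(590157210087) = 5+9+0+1+5+7+2+1+0+0+8+7 = 45.
53 · 45 = 2385.

2385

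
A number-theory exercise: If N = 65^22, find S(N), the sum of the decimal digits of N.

196

65^22 = 7657620615851533663648054599761962890625
Sum of its 40 digits: 196.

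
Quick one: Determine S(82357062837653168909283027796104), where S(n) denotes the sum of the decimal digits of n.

147

8+2+3+5+7+0+6+2+8+3+7+6+5+3+1+6+8+9+0+9+2+8+3+0+2+7+7+9+6+1+0+4 = 147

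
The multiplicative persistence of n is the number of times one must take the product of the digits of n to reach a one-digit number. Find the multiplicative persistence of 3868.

3868 → 1152 → 10 → 0 (3 steps)

3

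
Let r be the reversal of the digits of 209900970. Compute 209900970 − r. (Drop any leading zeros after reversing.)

130891068

Reverse of 209900970 is 79009902.
209900970 − 79009902 = 130891068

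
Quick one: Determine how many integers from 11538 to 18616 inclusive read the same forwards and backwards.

The integers in [11538, 18616] that read the same forwards and backwards: 11611, 11711, 11811, 11911, 12021, 12121, …, 18481, 18581.
70 qualify.

70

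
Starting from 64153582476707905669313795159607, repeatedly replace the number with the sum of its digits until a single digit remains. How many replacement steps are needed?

64153582476707905669313795159607 → 156 → 12 → 3 (3 steps)

3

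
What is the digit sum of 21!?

63

21! = 51090942171709440000
Sum of its 20 digits: 63.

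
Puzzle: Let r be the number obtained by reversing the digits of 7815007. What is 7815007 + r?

Reverse of 7815007 is 7005187.
7815007 + 7005187 = 14820194

14820194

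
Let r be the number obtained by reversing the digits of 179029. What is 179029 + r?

1100000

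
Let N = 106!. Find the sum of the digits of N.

106! = 114628056373470835453434738414834942870388487424139673389282723476762012382449946252660360871841673476016298287096435143747350528228224302506311680000000000000000000000000
Sum of its 171 digits: 639.

639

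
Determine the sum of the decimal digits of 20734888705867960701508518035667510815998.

2+0+7+3+4+8+8+8+7+0+5+8+6+7+9+6+0+7+0+1+5+0+8+5+1+8+0+3+5+6+6+7+5+1+0+8+1+5+9+9+8 = 196

196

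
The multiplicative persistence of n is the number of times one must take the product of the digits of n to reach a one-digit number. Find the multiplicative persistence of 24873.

4

24873 → 1344 → 48 → 32 → 6 (4 steps)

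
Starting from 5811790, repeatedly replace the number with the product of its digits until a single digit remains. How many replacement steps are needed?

1

5811790 → 0 (1 step)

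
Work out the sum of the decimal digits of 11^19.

11^19 = 61159090448414546291
Sum of its 20 digits: 83.

83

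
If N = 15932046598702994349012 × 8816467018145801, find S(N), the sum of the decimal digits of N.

15932046598702994349012 × 8816467018145801 = 140464363369026939582042174165296298612
Sum of its 39 digits: 168.

168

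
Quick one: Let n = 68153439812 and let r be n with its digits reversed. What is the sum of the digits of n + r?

Reversal of 68153439812 is 21893435186; 68153439812 + 21893435186 = 90046874998.
Digit sum of 90046874998: 9+0+0+4+6+8+7+4+9+9+8 = 64.

64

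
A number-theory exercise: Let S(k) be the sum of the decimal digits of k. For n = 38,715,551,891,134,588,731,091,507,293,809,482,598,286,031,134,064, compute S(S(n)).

4

First digit sum: 220.
2+2+0 = 4.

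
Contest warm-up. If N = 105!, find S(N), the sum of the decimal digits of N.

105! = 1081396758240290900504101305800329649720646107774902579144176636573226531909905153326984536526808240339776398934872029657993872907813436816097280000000000000000000000000
Sum of its 169 digits: 648.

648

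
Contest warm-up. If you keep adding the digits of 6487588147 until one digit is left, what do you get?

4

6+4+8+7+5+8+8+1+4+7 = 58
5+8 = 13
1+3 = 4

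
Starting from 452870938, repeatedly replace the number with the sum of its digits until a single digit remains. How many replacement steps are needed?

3

452870938 → 46 → 10 → 1 (3 steps)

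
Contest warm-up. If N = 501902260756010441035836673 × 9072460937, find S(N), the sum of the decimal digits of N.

152

501902260756010441035836673 × 9072460937 = 4553488654900892814261770032904542601
Sum of its 37 digits: 152.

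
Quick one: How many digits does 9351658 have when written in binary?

9351658 in base 2 is 100011101011000111101010, which has 24 digits.

24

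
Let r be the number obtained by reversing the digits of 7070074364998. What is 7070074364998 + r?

16064709065705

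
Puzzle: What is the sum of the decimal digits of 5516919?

5+5+1+6+9+1+9 = 36

36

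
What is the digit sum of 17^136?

766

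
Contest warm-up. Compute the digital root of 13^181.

The digital root of n equals n mod 9 (or 9 when 9 | n), so we need 13^181 mod 9.
13^181 ≡ 4 (mod 9), so the digital root is 4.

4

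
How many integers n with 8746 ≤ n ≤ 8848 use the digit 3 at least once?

19

The integers in [8746, 8848] that use the digit 3 at least once: 8753, 8763, 8773, 8783, 8793, 8803, …, 8839, 8843.
19 qualify.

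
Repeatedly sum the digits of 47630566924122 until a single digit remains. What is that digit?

4+7+6+3+0+5+6+6+9+2+4+1+2+2 = 57
5+7 = 12
1+2 = 3
(Equivalently, 47630566924122 mod 9 = 3.)

3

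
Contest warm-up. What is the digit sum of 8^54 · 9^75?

522

8^54 · 9^75 = 2162955106689673371328755047243827291895229470751456082018654166181410411049250437902580976583511909534550866340500996096
Sum of its 121 digits: 522.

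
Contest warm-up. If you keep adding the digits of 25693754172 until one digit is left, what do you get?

6

2+5+6+9+3+7+5+4+1+7+2 = 51
5+1 = 6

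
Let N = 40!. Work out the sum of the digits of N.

40! = 815915283247897734345611269596115894272000000000
Sum of its 48 digits: 189.

189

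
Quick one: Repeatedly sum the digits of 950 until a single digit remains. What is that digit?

9+5+0 = 14
1+4 = 5

5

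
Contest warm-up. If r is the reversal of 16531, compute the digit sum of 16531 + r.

14

Reversal of 16531 is 13561; 16531 + 13561 = 30092.
Digit sum of 30092: 3+0+0+9+2 = 14.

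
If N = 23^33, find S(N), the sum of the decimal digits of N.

215

23^33 = 865004941741938633917747707002884268046728983
Sum of its 45 digits: 215.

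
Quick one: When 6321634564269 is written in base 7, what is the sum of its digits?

45

6321634564269 in base 7 is 1221502666126113.
Digit sum: 1+2+2+1+5+0+2+6+6+6+1+2+6+1+1+3 = 45.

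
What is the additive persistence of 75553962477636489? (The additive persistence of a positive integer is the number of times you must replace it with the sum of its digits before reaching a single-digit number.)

3

75553962477636489 → 96 → 15 → 6 (3 steps)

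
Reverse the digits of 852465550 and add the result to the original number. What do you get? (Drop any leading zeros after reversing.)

Reverse of 852465550 is 55564258.
852465550 + 55564258 = 908029808

908029808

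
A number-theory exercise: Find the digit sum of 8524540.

8+5+2+4+5+4+0 = 28

28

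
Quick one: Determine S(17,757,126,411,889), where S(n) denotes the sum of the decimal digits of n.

1+7+7+5+7+1+2+6+4+1+1+8+8+9 = 67

67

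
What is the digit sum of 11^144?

640

11^144 = 913159544478677256624792705263592122009444942015559716843942339189187563690434190835105465650390274235355052140570781540248753424967119145326441935041
Sum of its 150 digits: 640.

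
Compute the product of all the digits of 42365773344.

5080320

4×2×3×6×5×7×7×3×3×4×4 = 5080320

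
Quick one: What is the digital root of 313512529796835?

3+1+3+5+1+2+5+2+9+7+9+6+8+3+5 = 69
6+9 = 15
1+5 = 6
(Equivalently, 313512529796835 mod 9 = 6.)

6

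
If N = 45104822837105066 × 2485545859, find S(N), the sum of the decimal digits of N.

45104822837105066 × 2485545859 = 112110105623695128344221694
Sum of its 27 digits: 89.

89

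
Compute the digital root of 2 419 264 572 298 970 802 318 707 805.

9

2+4+1+9+2+6+4+5+7+2+2+9+8+9+7+0+8+0+2+3+1+8+7+0+7+8+0+5 = 126
1+2+6 = 9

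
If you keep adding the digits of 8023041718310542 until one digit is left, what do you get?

8+0+2+3+0+4+1+7+1+8+3+1+0+5+4+2 = 49
4+9 = 13
1+3 = 4

4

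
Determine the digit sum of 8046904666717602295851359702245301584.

160

8+0+4+6+9+0+4+6+6+6+7+1+7+6+0+2+2+9+5+8+5+1+3+5+9+7+0+2+2+4+5+3+0+1+5+8+4 = 160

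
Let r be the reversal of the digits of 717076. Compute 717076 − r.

Reverse of 717076 is 670717.
717076 − 670717 = 46359

46359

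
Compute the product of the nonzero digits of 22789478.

451584

2×2×7×8×9×4×7×8 = 451584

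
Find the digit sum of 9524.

20

9+5+2+4 = 20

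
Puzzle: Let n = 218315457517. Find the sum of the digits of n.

2+1+8+3+1+5+4+5+7+5+1+7 = 49

49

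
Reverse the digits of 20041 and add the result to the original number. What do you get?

Reverse of 20041 is 14002.
20041 + 14002 = 34043

34043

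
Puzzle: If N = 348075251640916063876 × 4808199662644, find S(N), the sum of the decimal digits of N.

139

348075251640916063876 × 4808199662644 = 1673615307514578025755703555048144
Sum of its 34 digits: 139.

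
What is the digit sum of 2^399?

2^399 = 1291124939043454294827959586001505937164852896414611756415329678270323811008420597314822676640068915717951585986373746688
Sum of its 121 digits: 557.

557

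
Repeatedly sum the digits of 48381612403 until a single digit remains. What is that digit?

4+8+3+8+1+6+1+2+4+0+3 = 40
4+0 = 4
(Equivalently, 48381612403 mod 9 = 4.)

4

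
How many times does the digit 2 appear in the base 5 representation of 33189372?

2

33189372 in base 5 is 31444024442.
The digit 2 appears 2 times.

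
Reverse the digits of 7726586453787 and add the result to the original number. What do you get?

Reverse of 7726586453787 is 7873546856277.
7726586453787 + 7873546856277 = 15600133310064

15600133310064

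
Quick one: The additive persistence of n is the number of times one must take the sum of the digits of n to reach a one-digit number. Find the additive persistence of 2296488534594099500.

2296488534594099500 → 92 → 11 → 2 (3 steps)

3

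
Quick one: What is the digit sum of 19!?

19! = 121645100408832000
Sum of its 18 digits: 45.

45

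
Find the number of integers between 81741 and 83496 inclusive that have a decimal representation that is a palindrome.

The integers in [81741, 83496] that have a decimal representation that is a palindrome: 81818, 81918, 82028, 82128, 82228, 82328, …, 83338, 83438.
17 qualify.

17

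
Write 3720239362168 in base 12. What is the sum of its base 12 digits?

43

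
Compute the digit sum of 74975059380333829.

85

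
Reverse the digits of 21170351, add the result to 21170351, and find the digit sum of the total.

40

Reversal of 21170351 is 15307112; 21170351 + 15307112 = 36477463.
Digit sum of 36477463: 3+6+4+7+7+4+6+3 = 40.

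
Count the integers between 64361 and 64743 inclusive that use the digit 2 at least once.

75

The integers in [64361, 64743] that use the digit 2 at least once: 64362, 64372, 64382, 64392, 64402, 64412, …, 64732, 64742.
75 qualify.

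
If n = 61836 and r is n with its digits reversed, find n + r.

Reverse of 61836 is 63816.
61836 + 63816 = 125652

125652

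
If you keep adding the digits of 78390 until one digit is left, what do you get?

9

7+8+3+9+0 = 27
2+7 = 9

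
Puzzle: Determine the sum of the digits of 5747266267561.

64

5+7+4+7+2+6+6+2+6+7+5+6+1 = 64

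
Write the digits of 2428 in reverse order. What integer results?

8242

Reversing 2428 gives 8242.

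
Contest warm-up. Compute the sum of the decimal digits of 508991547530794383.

90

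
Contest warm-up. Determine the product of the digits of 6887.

2688

6×8×8×7 = 2688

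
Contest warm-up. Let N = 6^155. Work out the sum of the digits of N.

6^155 = 4106235085356176790881933410001953374457349698379717405707288768610021327226311378205681072732760890756998910318294859776
Sum of its 121 digits: 549.

549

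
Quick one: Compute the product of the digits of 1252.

1×2×5×2 = 20

20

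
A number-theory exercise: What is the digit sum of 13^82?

391

13^82 = 22047273476367223727300270439599719194831122062047273567512330757271131337014984506168788969
Sum of its 92 digits: 391.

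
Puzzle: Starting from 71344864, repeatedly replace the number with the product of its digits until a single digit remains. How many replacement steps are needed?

71344864 → 64512 → 240 → 0 (3 steps)

3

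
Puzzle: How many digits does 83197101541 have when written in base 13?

10

83197101541 in base 13 is 7ACB5CA288, which has 10 digits.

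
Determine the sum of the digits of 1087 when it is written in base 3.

1087 in base 3 is 1111021.
Digit sum: 1+1+1+1+0+2+1 = 7.

7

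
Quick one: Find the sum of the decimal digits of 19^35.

19^35 = 570658162108627174778971075491512021856922699
Sum of its 45 digits: 208.

208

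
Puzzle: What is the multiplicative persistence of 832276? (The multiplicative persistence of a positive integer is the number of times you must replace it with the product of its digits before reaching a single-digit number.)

2

832276 → 4032 → 0 (2 steps)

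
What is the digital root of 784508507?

7+8+4+5+0+8+5+0+7 = 44
4+4 = 8
(Equivalently, 784508507 mod 9 = 8.)

8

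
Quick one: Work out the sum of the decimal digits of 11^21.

11^21 = 7400249944258160101211
Sum of its 22 digits: 71.

71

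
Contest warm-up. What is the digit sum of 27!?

27! = 10888869450418352160768000000
Sum of its 29 digits: 108.

108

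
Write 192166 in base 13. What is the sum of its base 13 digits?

192166 in base 13 is 69610.
Digit sum: 6+9+6+1+0 = 22.

22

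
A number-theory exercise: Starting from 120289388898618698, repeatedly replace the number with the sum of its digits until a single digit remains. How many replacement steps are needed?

2

120289388898618698 → 104 → 5 (2 steps)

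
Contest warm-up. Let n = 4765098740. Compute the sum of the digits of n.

50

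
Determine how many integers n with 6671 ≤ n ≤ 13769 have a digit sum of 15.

The integers in [6671, 13769] that have a digit sum of 15: 6702, 6711, 6720, 6801, 6810, 6900, …, 13731, 13740.
400 qualify.

400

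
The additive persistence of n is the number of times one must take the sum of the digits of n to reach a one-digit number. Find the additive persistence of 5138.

2

5138 → 17 → 8 (2 steps)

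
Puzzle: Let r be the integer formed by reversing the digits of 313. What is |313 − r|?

0

Reverse of 313 is 313.
|313 − 313| = 0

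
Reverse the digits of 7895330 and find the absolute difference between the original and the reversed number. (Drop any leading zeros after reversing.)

Reverse of 7895330 is 335987.
|7895330 − 335987| = 7559343

7559343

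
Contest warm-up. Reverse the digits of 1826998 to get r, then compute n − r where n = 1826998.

-7169283

Reverse of 1826998 is 8996281.
1826998 − 8996281 = -7169283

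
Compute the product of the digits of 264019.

2×6×4×0×1×9 = 0

0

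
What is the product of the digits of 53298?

2160

5×3×2×9×8 = 2160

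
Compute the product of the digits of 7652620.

7×6×5×2×6×2×0 = 0

0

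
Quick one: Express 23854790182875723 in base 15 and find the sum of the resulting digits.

23854790182875723 in base 15 is C3CCCC82C264D3.
Digit sum: 12+3+12+12+12+12+8+2+12+2+6+4+13+3 = 113.

113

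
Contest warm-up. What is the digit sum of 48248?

4+8+2+4+8 = 26

26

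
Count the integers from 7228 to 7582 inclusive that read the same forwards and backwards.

The integers in [7228, 7582] that read the same forwards and backwards: 7337, 7447, 7557.
3 qualify.

3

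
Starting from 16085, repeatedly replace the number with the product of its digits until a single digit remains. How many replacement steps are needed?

16085 → 0 (1 step)

1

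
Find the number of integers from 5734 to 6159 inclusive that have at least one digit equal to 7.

129

The integers in [5734, 6159] that have at least one digit equal to 7: 5734, 5735, 5736, 5737, 5738, 5739, …, 6147, 6157.
129 qualify.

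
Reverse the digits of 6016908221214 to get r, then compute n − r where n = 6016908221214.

1895680125108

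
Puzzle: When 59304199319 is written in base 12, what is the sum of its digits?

68

59304199319 in base 12 is B5B0A3395B.
Digit sum: 11+5+11+0+10+3+3+9+5+11 = 68.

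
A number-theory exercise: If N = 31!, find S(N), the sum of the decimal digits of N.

135

31! = 8222838654177922817725562880000000
Sum of its 34 digits: 135.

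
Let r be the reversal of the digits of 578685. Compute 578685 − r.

Reverse of 578685 is 586875.
578685 − 586875 = -8190

-8190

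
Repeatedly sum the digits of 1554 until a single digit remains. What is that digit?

6

1+5+5+4 = 15
1+5 = 6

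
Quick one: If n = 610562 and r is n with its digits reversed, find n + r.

Reverse of 610562 is 265016.
610562 + 265016 = 875578

875578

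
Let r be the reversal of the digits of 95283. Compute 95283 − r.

Reverse of 95283 is 38259.
95283 − 38259 = 57024

57024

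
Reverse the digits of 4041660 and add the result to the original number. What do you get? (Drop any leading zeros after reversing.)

4703064

Reverse of 4041660 is 661404.
4041660 + 661404 = 4703064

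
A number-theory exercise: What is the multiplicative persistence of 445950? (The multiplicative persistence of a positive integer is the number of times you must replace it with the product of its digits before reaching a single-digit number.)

1

445950 → 0 (1 step)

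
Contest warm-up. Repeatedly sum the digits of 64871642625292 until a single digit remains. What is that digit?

1

6+4+8+7+1+6+4+2+6+2+5+2+9+2 = 64
6+4 = 10
1+0 = 1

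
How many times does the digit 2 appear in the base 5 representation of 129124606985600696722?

6

129124606985600696722 in base 5 is 32131133430441323002234243342.
The digit 2 appears 6 times.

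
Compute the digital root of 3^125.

9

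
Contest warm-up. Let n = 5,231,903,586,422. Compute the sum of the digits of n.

5+2+3+1+9+0+3+5+8+6+4+2+2 = 50

50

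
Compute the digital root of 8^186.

The digital root of n equals n mod 9 (or 9 when 9 | n), so we need 8^186 mod 9.
8^186 ≡ 1 (mod 9), so the digital root is 1.

1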